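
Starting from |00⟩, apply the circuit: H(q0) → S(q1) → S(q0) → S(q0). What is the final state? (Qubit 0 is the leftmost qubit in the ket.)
1/√2|00⟩ - 1/√2|10⟩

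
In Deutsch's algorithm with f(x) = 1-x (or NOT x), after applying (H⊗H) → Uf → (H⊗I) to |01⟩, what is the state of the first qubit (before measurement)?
|1⟩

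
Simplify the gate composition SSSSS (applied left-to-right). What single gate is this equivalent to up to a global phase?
S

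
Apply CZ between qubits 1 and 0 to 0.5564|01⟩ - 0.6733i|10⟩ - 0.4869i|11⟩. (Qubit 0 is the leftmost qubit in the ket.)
0.5564|01⟩ - 0.6733i|10⟩ + 0.4869i|11⟩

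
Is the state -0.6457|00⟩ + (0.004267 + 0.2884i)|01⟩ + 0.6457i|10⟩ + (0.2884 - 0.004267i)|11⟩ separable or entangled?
Separable

Writing the state as a|00⟩ + b|01⟩ + c|10⟩ + d|11⟩, it is a product state iff ad − bc = 0.
Here (a, b, c, d) = (-0.6457, (0.004267 + 0.2884i), 0.6457i, (0.2884 - 0.004267i)): ad − bc = (-0.6457)(0.2884 - 0.004267i) − (0.004267 + 0.2884i)(0.6457i) = 0, so the state is separable.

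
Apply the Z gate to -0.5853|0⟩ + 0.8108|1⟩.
-0.5853|0⟩ - 0.8108|1⟩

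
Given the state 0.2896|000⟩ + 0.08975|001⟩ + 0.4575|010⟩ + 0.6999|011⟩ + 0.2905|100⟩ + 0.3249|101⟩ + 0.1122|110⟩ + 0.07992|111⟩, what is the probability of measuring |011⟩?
0.4899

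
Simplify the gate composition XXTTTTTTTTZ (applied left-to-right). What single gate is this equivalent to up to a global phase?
Z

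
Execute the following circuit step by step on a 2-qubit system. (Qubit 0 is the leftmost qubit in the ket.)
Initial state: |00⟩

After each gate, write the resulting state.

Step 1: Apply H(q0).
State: 1/√2|00⟩ + 1/√2|10⟩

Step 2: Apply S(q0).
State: 1/√2|00⟩ + (1/√2)i|10⟩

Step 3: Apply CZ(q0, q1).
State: 1/√2|00⟩ + (1/√2)i|10⟩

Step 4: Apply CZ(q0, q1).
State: 1/√2|00⟩ + (1/√2)i|10⟩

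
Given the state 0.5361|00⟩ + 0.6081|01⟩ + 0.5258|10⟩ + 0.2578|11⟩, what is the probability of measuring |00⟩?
0.2874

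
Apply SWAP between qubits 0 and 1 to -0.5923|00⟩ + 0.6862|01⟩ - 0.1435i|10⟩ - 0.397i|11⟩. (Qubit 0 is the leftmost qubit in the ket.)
-0.5923|00⟩ - 0.1435i|01⟩ + 0.6862|10⟩ - 0.397i|11⟩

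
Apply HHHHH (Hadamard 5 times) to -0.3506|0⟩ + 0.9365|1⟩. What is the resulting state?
0.4143|0⟩ - 0.9101|1⟩

H² = I, so H^5 = H: a single Hadamard. With (a, b) = (-0.3506, 0.9365), H gives ((a + b)/√2, (a − b)/√2) = (0.4143, -0.9101).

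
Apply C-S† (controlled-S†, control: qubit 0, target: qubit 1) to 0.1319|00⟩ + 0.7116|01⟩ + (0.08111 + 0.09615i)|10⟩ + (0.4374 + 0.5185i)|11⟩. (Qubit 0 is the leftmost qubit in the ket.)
0.1319|00⟩ + 0.7116|01⟩ + (0.08111 + 0.09615i)|10⟩ + (0.5185 - 0.4374i)|11⟩

C-S† leaves the control-|0⟩ kets |00⟩, |01⟩ unchanged and applies S† to qubit 1 on the control-|1⟩ pair (|10⟩, |11⟩).
S† = [[1, 0], [0, -i]].
With a = amp(|10⟩) = (0.08111 + 0.09615i) and b = amp(|11⟩) = (0.4374 + 0.5185i):
new amp(|10⟩) = (1)·a = (0.08111 + 0.09615i)
new amp(|11⟩) = (-i)·b = (0.5185 - 0.4374i)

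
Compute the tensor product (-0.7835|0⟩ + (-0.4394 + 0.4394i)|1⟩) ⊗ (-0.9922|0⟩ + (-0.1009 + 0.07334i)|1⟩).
0.7774|00⟩ + (0.07906 - 0.05746i)|01⟩ + (0.436 - 0.436i)|10⟩ + (0.01211 - 0.07656i)|11⟩

amp(|b₁b₂…⟩) = product of the factor amplitudes for bits b₁, b₂, …; only kets whose every factor amplitude is nonzero survive.
|00⟩: (-0.7835)(-0.9922) = 0.7774
|01⟩: (-0.7835)(-0.1009 + 0.07334i) = (0.07906 - 0.05746i)
|10⟩: (-0.4394 + 0.4394i)(-0.9922) = (0.436 - 0.436i)
|11⟩: (-0.4394 + 0.4394i)(-0.1009 + 0.07334i) = (0.01211 - 0.07656i)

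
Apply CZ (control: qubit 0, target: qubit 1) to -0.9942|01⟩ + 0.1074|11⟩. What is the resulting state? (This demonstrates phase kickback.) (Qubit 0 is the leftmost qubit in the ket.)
-0.9942|01⟩ - 0.1074|11⟩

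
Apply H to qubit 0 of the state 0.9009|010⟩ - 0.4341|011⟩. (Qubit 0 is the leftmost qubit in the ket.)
0.637|010⟩ - 0.307|011⟩ + 0.637|110⟩ - 0.307|111⟩

H on qubit 0 mixes each pair of kets that differ only in qubit 0: amplitudes (a, b) of (|…0…⟩, |…1…⟩) become ((a + b)/√2, (a − b)/√2). Kets absent from the input have amplitude 0.
(|010⟩, |110⟩): (a, b) = (0.9009, 0) → (0.637, 0.637)
(|011⟩, |111⟩): (a, b) = (-0.4341, 0) → (-0.307, -0.307)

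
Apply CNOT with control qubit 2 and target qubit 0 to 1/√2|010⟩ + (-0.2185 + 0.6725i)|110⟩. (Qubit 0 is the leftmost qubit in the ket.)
1/√2|010⟩ + (-0.2185 + 0.6725i)|110⟩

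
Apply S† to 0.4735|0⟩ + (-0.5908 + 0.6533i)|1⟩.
0.4735|0⟩ + (0.6533 + 0.5908i)|1⟩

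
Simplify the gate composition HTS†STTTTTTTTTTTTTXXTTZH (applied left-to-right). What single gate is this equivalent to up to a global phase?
X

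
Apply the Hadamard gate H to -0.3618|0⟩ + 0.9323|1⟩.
0.4034|0⟩ - 0.9151|1⟩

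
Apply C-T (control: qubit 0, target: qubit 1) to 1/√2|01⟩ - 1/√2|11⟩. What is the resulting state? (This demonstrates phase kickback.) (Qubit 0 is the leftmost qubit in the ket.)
1/√2|01⟩ + (-1/2 - (1/2)i)|11⟩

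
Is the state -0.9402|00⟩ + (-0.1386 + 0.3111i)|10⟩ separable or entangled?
Separable

Writing the state as a|00⟩ + b|01⟩ + c|10⟩ + d|11⟩, it is a product state iff ad − bc = 0.
Here (a, b, c, d) = (-0.9402, 0, (-0.1386 + 0.3111i), 0): ad − bc = (-0.9402)(0) − (0)(-0.1386 + 0.3111i) = 0, so the state is separable.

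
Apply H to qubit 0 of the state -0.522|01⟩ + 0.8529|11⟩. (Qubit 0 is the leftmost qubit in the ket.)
0.234|01⟩ - 0.9722|11⟩

H on qubit 0 mixes each pair of kets that differ only in qubit 0: amplitudes (a, b) of (|…0…⟩, |…1…⟩) become ((a + b)/√2, (a − b)/√2). Kets absent from the input have amplitude 0.
(|01⟩, |11⟩): (a, b) = (-0.522, 0.8529) → (0.234, -0.9722)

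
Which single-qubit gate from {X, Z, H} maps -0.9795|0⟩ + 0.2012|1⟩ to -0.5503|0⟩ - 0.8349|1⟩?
H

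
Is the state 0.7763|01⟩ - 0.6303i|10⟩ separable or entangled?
Entangled

Writing the state as a|00⟩ + b|01⟩ + c|10⟩ + d|11⟩, it is a product state iff ad − bc = 0.
Here (a, b, c, d) = (0, 0.7763, -0.6303i, 0): ad − bc = (0)(0) − (0.7763)(-0.6303i) = 0.4893i ≠ 0, so the state is entangled.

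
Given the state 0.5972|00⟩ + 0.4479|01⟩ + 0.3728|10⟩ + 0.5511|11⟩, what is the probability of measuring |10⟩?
0.139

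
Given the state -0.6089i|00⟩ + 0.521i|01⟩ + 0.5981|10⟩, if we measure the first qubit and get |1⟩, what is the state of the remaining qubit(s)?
|0⟩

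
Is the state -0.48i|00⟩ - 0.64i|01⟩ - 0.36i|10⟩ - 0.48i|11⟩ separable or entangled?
Separable

Writing the state as a|00⟩ + b|01⟩ + c|10⟩ + d|11⟩, it is a product state iff ad − bc = 0.
Here (a, b, c, d) = (-0.48i, -0.64i, -0.36i, -0.48i): ad − bc = (-0.48i)(-0.48i) − (-0.64i)(-0.36i) = 0, so the state is separable.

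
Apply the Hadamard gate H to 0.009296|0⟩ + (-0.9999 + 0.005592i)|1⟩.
(-0.7005 + 0.003954i)|0⟩ + (0.7136 - 0.003954i)|1⟩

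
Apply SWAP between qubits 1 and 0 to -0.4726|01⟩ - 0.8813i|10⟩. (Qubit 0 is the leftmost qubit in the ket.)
-0.8813i|01⟩ - 0.4726|10⟩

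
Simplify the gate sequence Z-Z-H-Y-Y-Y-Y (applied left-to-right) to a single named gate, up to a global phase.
H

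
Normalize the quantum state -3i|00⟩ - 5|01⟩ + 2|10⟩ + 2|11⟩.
-0.4629i|00⟩ - 0.7715|01⟩ + 0.3086|10⟩ + 0.3086|11⟩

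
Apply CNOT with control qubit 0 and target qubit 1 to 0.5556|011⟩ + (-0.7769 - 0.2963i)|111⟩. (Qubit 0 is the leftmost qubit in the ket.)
0.5556|011⟩ + (-0.7769 - 0.2963i)|101⟩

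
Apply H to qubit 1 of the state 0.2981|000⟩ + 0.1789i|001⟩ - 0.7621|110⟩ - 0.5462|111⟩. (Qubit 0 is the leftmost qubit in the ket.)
0.2108|000⟩ + 0.1265i|001⟩ + 0.2108|010⟩ + 0.1265i|011⟩ - 0.5389|100⟩ - 0.3862|101⟩ + 0.5389|110⟩ + 0.3862|111⟩

H on qubit 1 mixes each pair of kets that differ only in qubit 1: amplitudes (a, b) of (|…0…⟩, |…1…⟩) become ((a + b)/√2, (a − b)/√2). Kets absent from the input have amplitude 0.
(|000⟩, |010⟩): (a, b) = (0.2981, 0) → (0.2108, 0.2108)
(|001⟩, |011⟩): (a, b) = (0.1789i, 0) → (0.1265i, 0.1265i)
(|100⟩, |110⟩): (a, b) = (0, -0.7621) → (-0.5389, 0.5389)
(|101⟩, |111⟩): (a, b) = (0, -0.5462) → (-0.3862, 0.3862)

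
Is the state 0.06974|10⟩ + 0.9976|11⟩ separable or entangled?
Separable

Writing the state as a|00⟩ + b|01⟩ + c|10⟩ + d|11⟩, it is a product state iff ad − bc = 0.
Here (a, b, c, d) = (0, 0, 0.06974, 0.9976): ad − bc = (0)(0.9976) − (0)(0.06974) = 0, so the state is separable.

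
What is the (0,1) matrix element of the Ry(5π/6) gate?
-0.9659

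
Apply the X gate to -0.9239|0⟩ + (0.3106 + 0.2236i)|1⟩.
(0.3106 + 0.2236i)|0⟩ - 0.9239|1⟩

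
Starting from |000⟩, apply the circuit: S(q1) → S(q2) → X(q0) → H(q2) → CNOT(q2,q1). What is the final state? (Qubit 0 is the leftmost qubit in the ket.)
1/√2|100⟩ + 1/√2|111⟩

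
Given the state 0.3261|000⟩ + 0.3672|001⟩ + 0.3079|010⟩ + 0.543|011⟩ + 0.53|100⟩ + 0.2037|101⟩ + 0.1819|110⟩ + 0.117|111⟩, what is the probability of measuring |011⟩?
0.2948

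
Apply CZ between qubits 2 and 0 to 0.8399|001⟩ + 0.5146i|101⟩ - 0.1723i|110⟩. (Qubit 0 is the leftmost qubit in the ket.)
0.8399|001⟩ - 0.5146i|101⟩ - 0.1723i|110⟩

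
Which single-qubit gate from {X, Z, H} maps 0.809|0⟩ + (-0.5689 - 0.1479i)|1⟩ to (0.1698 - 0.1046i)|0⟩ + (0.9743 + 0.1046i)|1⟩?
H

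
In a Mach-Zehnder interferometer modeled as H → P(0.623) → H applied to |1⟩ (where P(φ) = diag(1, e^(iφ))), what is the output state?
(0.09393 - 0.2917i)|0⟩ + (0.9061 + 0.2917i)|1⟩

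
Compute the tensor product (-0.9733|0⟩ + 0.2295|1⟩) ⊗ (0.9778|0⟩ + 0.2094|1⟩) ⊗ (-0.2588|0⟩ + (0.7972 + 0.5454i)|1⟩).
0.2463|000⟩ + (-0.7587 - 0.5191i)|001⟩ + 0.05275|010⟩ + (-0.1625 - 0.1112i)|011⟩ - 0.05808|100⟩ + (0.1789 + 0.1224i)|101⟩ - 0.01244|110⟩ + (0.03831 + 0.02621i)|111⟩

amp(|b₁b₂…⟩) = product of the factor amplitudes for bits b₁, b₂, …; only kets whose every factor amplitude is nonzero survive.
|000⟩: (-0.9733)(0.9778)(-0.2588) = 0.2463
|001⟩: (-0.9733)(0.9778)(0.7972 + 0.5454i) = (-0.7587 - 0.5191i)
|010⟩: (-0.9733)(0.2094)(-0.2588) = 0.05275
|011⟩: (-0.9733)(0.2094)(0.7972 + 0.5454i) = (-0.1625 - 0.1112i)
|100⟩: (0.2295)(0.9778)(-0.2588) = -0.05808
|101⟩: (0.2295)(0.9778)(0.7972 + 0.5454i) = (0.1789 + 0.1224i)
|110⟩: (0.2295)(0.2094)(-0.2588) = -0.01244
|111⟩: (0.2295)(0.2094)(0.7972 + 0.5454i) = (0.03831 + 0.02621i)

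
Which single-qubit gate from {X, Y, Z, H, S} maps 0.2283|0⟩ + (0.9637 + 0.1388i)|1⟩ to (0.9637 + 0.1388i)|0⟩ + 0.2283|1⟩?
X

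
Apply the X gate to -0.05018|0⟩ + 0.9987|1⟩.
0.9987|0⟩ - 0.05018|1⟩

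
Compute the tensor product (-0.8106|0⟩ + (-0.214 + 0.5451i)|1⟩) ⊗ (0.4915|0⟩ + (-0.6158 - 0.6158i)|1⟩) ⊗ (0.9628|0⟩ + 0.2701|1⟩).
-0.3836|000⟩ - 0.1076|001⟩ + (0.4806 + 0.4806i)|010⟩ + (0.1348 + 0.1348i)|011⟩ + (-0.1013 + 0.258i)|100⟩ + (-0.02841 + 0.07236i)|101⟩ + (0.4501 - 0.1963i)|110⟩ + (0.1263 - 0.05507i)|111⟩

amp(|b₁b₂…⟩) = product of the factor amplitudes for bits b₁, b₂, …; only kets whose every factor amplitude is nonzero survive.
|000⟩: (-0.8106)(0.4915)(0.9628) = -0.3836
|001⟩: (-0.8106)(0.4915)(0.2701) = -0.1076
|010⟩: (-0.8106)(-0.6158 - 0.6158i)(0.9628) = (0.4806 + 0.4806i)
|011⟩: (-0.8106)(-0.6158 - 0.6158i)(0.2701) = (0.1348 + 0.1348i)
|100⟩: (-0.214 + 0.5451i)(0.4915)(0.9628) = (-0.1013 + 0.258i)
|101⟩: (-0.214 + 0.5451i)(0.4915)(0.2701) = (-0.02841 + 0.07236i)
|110⟩: (-0.214 + 0.5451i)(-0.6158 - 0.6158i)(0.9628) = (0.4501 - 0.1963i)
|111⟩: (-0.214 + 0.5451i)(-0.6158 - 0.6158i)(0.2701) = (0.1263 - 0.05507i)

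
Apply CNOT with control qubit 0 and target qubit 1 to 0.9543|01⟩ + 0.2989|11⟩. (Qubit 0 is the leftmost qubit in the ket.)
0.9543|01⟩ + 0.2989|10⟩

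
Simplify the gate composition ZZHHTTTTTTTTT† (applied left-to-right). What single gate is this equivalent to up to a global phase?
T†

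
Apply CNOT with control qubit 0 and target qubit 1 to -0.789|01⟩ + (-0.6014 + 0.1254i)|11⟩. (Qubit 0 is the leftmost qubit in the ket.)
-0.789|01⟩ + (-0.6014 + 0.1254i)|10⟩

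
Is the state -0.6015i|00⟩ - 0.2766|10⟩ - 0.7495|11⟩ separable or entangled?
Entangled

Writing the state as a|00⟩ + b|01⟩ + c|10⟩ + d|11⟩, it is a product state iff ad − bc = 0.
Here (a, b, c, d) = (-0.6015i, 0, -0.2766, -0.7495): ad − bc = (-0.6015i)(-0.7495) − (0)(-0.2766) = 0.4508i ≠ 0, so the state is entangled.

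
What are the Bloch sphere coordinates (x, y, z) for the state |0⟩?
(0, 0, 1)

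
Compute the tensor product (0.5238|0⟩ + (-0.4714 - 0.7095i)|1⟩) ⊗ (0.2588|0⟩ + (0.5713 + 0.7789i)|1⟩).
0.1356|00⟩ + (0.2992 + 0.408i)|01⟩ + (-0.122 - 0.1836i)|10⟩ + (0.2833 - 0.7725i)|11⟩

amp(|b₁b₂…⟩) = product of the factor amplitudes for bits b₁, b₂, …; only kets whose every factor amplitude is nonzero survive.
|00⟩: (0.5238)(0.2588) = 0.1356
|01⟩: (0.5238)(0.5713 + 0.7789i) = (0.2992 + 0.408i)
|10⟩: (-0.4714 - 0.7095i)(0.2588) = (-0.122 - 0.1836i)
|11⟩: (-0.4714 - 0.7095i)(0.5713 + 0.7789i) = (0.2833 - 0.7725i)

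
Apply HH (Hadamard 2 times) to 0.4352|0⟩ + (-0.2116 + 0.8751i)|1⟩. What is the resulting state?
0.4352|0⟩ + (-0.2116 + 0.8751i)|1⟩

H² = I, so an even number of Hadamards cancels: H^2 = I and the state is unchanged.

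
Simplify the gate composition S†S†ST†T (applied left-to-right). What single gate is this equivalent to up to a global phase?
S†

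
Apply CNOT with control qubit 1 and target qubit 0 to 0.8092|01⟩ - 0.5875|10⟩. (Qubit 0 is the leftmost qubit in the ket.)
-0.5875|10⟩ + 0.8092|11⟩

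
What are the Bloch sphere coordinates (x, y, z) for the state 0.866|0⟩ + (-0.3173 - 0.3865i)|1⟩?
(-0.5496, -0.6694, 0.4999)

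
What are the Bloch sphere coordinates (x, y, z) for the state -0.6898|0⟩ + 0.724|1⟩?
(-0.9988, 0, -0.04835)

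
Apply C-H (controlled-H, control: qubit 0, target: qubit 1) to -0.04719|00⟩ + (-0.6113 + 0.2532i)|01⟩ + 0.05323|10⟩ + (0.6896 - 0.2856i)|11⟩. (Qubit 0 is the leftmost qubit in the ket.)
-0.04719|00⟩ + (-0.6113 + 0.2532i)|01⟩ + (0.5253 - 0.2019i)|10⟩ + (-0.45 + 0.2019i)|11⟩

C-H leaves the control-|0⟩ kets |00⟩, |01⟩ unchanged and applies H to qubit 1 on the control-|1⟩ pair (|10⟩, |11⟩).
H = [[1/√2, 1/√2], [1/√2, -1/√2]].
With a = amp(|10⟩) = 0.05323 and b = amp(|11⟩) = (0.6896 - 0.2856i):
new amp(|10⟩) = (1/√2)·a + (1/√2)·b = (0.5253 - 0.2019i)
new amp(|11⟩) = (1/√2)·a + (-1/√2)·b = (-0.45 + 0.2019i)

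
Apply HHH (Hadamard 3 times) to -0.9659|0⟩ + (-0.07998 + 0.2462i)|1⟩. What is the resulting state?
(-0.7395 + 0.1741i)|0⟩ + (-0.6264 - 0.1741i)|1⟩

H² = I, so H^3 = H: a single Hadamard. With (a, b) = (-0.9659, (-0.07998 + 0.2462i)), H gives ((a + b)/√2, (a − b)/√2) = ((-0.7395 + 0.1741i), (-0.6264 - 0.1741i)).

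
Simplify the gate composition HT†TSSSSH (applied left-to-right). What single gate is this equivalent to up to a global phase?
I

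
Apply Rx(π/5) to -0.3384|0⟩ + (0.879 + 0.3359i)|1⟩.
(-0.218 - 0.2716i)|0⟩ + (0.836 + 0.424i)|1⟩

Rx(π/5) = [[cos(θ/2), −i·sin(θ/2)], [−i·sin(θ/2), cos(θ/2)]]; θ = π/5, cos(θ/2) ≈ 0.951057, sin(θ/2) ≈ 0.309017.
With a = amp(|0⟩) = -0.3384 and b = amp(|1⟩) = (0.879 + 0.3359i):
new amp(|0⟩) = (0.951057)·a + (-0.309017i)·b = (-0.218 - 0.2716i)
new amp(|1⟩) = (-0.309017i)·a + (0.951057)·b = (0.836 + 0.424i)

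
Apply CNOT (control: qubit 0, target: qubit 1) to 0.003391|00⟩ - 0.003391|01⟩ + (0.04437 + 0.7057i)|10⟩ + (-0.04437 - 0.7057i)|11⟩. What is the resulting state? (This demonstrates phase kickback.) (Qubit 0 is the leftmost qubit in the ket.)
0.003391|00⟩ - 0.003391|01⟩ + (-0.04437 - 0.7057i)|10⟩ + (0.04437 + 0.7057i)|11⟩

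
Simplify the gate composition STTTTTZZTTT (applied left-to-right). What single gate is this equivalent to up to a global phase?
S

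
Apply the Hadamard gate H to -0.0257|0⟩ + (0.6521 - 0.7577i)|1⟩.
(0.4429 - 0.5358i)|0⟩ + (-0.4793 + 0.5358i)|1⟩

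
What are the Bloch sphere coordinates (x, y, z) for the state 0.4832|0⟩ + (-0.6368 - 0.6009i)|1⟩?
(-0.6154, -0.5807, -0.5331)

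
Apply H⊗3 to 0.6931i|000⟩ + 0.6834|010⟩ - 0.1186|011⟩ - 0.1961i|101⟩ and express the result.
(0.1997 + 0.1757i)|000⟩ + (0.2835 + 0.3144i)|001⟩ + (-0.1997 + 0.1757i)|010⟩ + (-0.2835 + 0.3144i)|011⟩ + (0.1997 + 0.3144i)|100⟩ + (0.2835 + 0.1757i)|101⟩ + (-0.1997 + 0.3144i)|110⟩ + (-0.2835 + 0.1757i)|111⟩

H⊗3 gives amp(|y⟩) = (1/2√2) Σ_x (−1)^(x·y) amp(|x⟩), where x·y is the number of positions in which both x and y have a 1.
|000⟩: (0.6931i + 0.6834 - 0.1186 - 0.1961i)/(2√2) = (0.1997 + 0.1757i)
|001⟩: (0.6931i + 0.6834 + 0.1186 + 0.1961i)/(2√2) = (0.2835 + 0.3144i)
|010⟩: (0.6931i - 0.6834 + 0.1186 - 0.1961i)/(2√2) = (-0.1997 + 0.1757i)
|011⟩: (0.6931i - 0.6834 - 0.1186 + 0.1961i)/(2√2) = (-0.2835 + 0.3144i)
|100⟩: (0.6931i + 0.6834 - 0.1186 + 0.1961i)/(2√2) = (0.1997 + 0.3144i)
|101⟩: (0.6931i + 0.6834 + 0.1186 - 0.1961i)/(2√2) = (0.2835 + 0.1757i)
|110⟩: (0.6931i - 0.6834 + 0.1186 + 0.1961i)/(2√2) = (-0.1997 + 0.3144i)
|111⟩: (0.6931i - 0.6834 - 0.1186 - 0.1961i)/(2√2) = (-0.2835 + 0.1757i)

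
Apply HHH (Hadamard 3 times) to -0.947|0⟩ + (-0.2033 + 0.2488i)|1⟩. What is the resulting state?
(-0.8134 + 0.1759i)|0⟩ + (-0.5259 - 0.1759i)|1⟩

H² = I, so H^3 = H: a single Hadamard. With (a, b) = (-0.947, (-0.2033 + 0.2488i)), H gives ((a + b)/√2, (a − b)/√2) = ((-0.8134 + 0.1759i), (-0.5259 - 0.1759i)).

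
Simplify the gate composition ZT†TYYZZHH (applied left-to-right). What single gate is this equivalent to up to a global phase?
Z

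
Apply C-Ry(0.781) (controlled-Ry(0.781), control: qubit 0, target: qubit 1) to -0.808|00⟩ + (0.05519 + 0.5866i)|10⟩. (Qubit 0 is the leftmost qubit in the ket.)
-0.808|00⟩ + (0.05104 + 0.5424i)|10⟩ + (0.02101 + 0.2233i)|11⟩

C-Ry(0.781) leaves the control-|0⟩ kets |00⟩, |01⟩ unchanged and applies Ry(0.781) to qubit 1 on the control-|1⟩ pair (|10⟩, |11⟩).
Ry(0.781) = [[cos(θ/2), −sin(θ/2)], [sin(θ/2), cos(θ/2)]]; θ = 0.781, cos(θ/2) ≈ 0.924719, sin(θ/2) ≈ 0.380651.
With a = amp(|10⟩) = (0.05519 + 0.5866i) and b = amp(|11⟩) = 0:
new amp(|10⟩) = (0.924719)·a + (-0.380651)·b = (0.05104 + 0.5424i)
new amp(|11⟩) = (0.380651)·a + (0.924719)·b = (0.02101 + 0.2233i)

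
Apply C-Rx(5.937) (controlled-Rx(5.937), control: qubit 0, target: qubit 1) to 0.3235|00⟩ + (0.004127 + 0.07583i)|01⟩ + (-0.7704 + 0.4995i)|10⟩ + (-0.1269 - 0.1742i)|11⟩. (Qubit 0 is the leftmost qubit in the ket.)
0.3235|00⟩ + (0.004127 + 0.07583i)|01⟩ + (0.7289 - 0.4702i)|10⟩ + (0.211 + 0.3043i)|11⟩

C-Rx(5.937) leaves the control-|0⟩ kets |00⟩, |01⟩ unchanged and applies Rx(5.937) to qubit 1 on the control-|1⟩ pair (|10⟩, |11⟩).
Rx(5.937) = [[cos(θ/2), −i·sin(θ/2)], [−i·sin(θ/2), cos(θ/2)]]; θ = 5.937, cos(θ/2) ≈ -0.985057, sin(θ/2) ≈ 0.17223.
With a = amp(|10⟩) = (-0.7704 + 0.4995i) and b = amp(|11⟩) = (-0.1269 - 0.1742i):
new amp(|10⟩) = (-0.985057)·a + (-0.17223i)·b = (0.7289 - 0.4702i)
new amp(|11⟩) = (-0.17223i)·a + (-0.985057)·b = (0.211 + 0.3043i)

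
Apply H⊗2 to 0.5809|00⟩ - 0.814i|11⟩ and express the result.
(0.2905 - 0.407i)|00⟩ + (0.2905 + 0.407i)|01⟩ + (0.2905 + 0.407i)|10⟩ + (0.2905 - 0.407i)|11⟩

H⊗2 gives amp(|y⟩) = (1/2) Σ_x (−1)^(x·y) amp(|x⟩), where x·y is the number of positions in which both x and y have a 1.
|00⟩: (0.5809 - 0.814i)/2 = (0.2905 - 0.407i)
|01⟩: (0.5809 + 0.814i)/2 = (0.2905 + 0.407i)
|10⟩: (0.5809 + 0.814i)/2 = (0.2905 + 0.407i)
|11⟩: (0.5809 - 0.814i)/2 = (0.2905 - 0.407i)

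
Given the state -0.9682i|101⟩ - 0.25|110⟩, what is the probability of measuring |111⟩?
0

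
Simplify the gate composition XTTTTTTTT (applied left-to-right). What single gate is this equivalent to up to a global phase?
X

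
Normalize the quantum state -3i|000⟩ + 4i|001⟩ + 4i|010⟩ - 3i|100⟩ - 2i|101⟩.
-(1/√6)i|000⟩ + 0.5443i|001⟩ + 0.5443i|010⟩ - (1/√6)i|100⟩ - 0.2722i|101⟩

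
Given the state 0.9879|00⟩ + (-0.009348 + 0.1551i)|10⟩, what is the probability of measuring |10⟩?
0.02414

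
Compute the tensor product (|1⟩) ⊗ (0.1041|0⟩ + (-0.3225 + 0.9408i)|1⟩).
0.1041|10⟩ + (-0.3225 + 0.9408i)|11⟩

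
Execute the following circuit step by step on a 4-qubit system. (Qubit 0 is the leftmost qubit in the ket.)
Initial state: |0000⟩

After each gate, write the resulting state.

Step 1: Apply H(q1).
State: 1/√2|0000⟩ + 1/√2|0100⟩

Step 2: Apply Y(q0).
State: (1/√2)i|1000⟩ + (1/√2)i|1100⟩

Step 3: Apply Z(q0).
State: -(1/√2)i|1000⟩ - (1/√2)i|1100⟩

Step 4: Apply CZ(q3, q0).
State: -(1/√2)i|1000⟩ - (1/√2)i|1100⟩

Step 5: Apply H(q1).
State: -i|1000⟩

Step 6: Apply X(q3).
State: -i|1001⟩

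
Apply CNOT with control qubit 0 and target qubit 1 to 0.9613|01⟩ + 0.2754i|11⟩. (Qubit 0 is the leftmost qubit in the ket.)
0.9613|01⟩ + 0.2754i|10⟩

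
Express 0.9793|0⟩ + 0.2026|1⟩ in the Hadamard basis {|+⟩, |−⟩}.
0.8357|+⟩ + 0.5492|−⟩

With |ψ⟩ = α|0⟩ + β|1⟩, the Hadamard-basis coefficients are ⟨+|ψ⟩ = (α + β)/√2 and ⟨−|ψ⟩ = (α − β)/√2.
Here α = 0.9793, β = 0.2026: (α + β)/√2 = 0.8357, (α − β)/√2 = 0.5492.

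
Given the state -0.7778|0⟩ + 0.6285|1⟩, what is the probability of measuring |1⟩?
0.395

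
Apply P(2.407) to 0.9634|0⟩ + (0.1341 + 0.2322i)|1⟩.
0.9634|0⟩ + (-0.2552 - 0.08243i)|1⟩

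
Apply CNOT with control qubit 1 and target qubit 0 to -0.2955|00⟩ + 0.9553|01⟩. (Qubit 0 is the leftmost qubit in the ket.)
-0.2955|00⟩ + 0.9553|11⟩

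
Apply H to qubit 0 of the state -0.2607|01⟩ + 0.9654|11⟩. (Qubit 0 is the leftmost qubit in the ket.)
0.4983|01⟩ - 0.867|11⟩

H on qubit 0 mixes each pair of kets that differ only in qubit 0: amplitudes (a, b) of (|…0…⟩, |…1…⟩) become ((a + b)/√2, (a − b)/√2). Kets absent from the input have amplitude 0.
(|01⟩, |11⟩): (a, b) = (-0.2607, 0.9654) → (0.4983, -0.867)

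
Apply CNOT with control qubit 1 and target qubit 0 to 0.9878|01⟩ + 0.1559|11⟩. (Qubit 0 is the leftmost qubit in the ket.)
0.1559|01⟩ + 0.9878|11⟩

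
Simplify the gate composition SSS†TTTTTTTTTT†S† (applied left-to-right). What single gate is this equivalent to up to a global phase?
I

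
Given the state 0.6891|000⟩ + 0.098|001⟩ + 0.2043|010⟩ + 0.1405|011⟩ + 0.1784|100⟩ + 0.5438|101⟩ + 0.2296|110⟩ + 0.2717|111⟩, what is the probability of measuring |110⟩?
0.05272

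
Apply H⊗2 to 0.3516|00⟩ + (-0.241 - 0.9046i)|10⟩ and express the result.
(0.0553 - 0.4523i)|00⟩ + (0.0553 - 0.4523i)|01⟩ + (0.2963 + 0.4523i)|10⟩ + (0.2963 + 0.4523i)|11⟩

H⊗2 gives amp(|y⟩) = (1/2) Σ_x (−1)^(x·y) amp(|x⟩), where x·y is the number of positions in which both x and y have a 1.
|00⟩: (0.3516 + (-0.241 - 0.9046i))/2 = (0.0553 - 0.4523i)
|01⟩: (0.3516 + (-0.241 - 0.9046i))/2 = (0.0553 - 0.4523i)
|10⟩: (0.3516 - (-0.241 - 0.9046i))/2 = (0.2963 + 0.4523i)
|11⟩: (0.3516 - (-0.241 - 0.9046i))/2 = (0.2963 + 0.4523i)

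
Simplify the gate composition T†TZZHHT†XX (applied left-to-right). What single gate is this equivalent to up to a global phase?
T†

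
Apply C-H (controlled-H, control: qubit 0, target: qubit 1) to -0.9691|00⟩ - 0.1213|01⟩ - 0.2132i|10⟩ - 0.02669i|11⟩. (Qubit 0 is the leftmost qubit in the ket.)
-0.9691|00⟩ - 0.1213|01⟩ - 0.1696i|10⟩ - 0.1319i|11⟩

C-H leaves the control-|0⟩ kets |00⟩, |01⟩ unchanged and applies H to qubit 1 on the control-|1⟩ pair (|10⟩, |11⟩).
H = [[1/√2, 1/√2], [1/√2, -1/√2]].
With a = amp(|10⟩) = -0.2132i and b = amp(|11⟩) = -0.02669i:
new amp(|10⟩) = (1/√2)·a + (1/√2)·b = -0.1696i
new amp(|11⟩) = (1/√2)·a + (-1/√2)·b = -0.1319i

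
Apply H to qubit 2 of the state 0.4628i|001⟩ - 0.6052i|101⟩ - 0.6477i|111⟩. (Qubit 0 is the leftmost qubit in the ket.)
0.3272i|000⟩ - 0.3272i|001⟩ - 0.4279i|100⟩ + 0.4279i|101⟩ - 0.458i|110⟩ + 0.458i|111⟩

H on qubit 2 mixes each pair of kets that differ only in qubit 2: amplitudes (a, b) of (|…0…⟩, |…1…⟩) become ((a + b)/√2, (a − b)/√2). Kets absent from the input have amplitude 0.
(|000⟩, |001⟩): (a, b) = (0, 0.4628i) → (0.3272i, -0.3272i)
(|100⟩, |101⟩): (a, b) = (0, -0.6052i) → (-0.4279i, 0.4279i)
(|110⟩, |111⟩): (a, b) = (0, -0.6477i) → (-0.458i, 0.458i)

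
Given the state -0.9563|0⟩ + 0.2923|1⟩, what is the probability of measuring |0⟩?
0.9145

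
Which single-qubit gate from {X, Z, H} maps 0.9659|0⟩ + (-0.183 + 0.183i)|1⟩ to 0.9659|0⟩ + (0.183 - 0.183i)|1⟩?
Z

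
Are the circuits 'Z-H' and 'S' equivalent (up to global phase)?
No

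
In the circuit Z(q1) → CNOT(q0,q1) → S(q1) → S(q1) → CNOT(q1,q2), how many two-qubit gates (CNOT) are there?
2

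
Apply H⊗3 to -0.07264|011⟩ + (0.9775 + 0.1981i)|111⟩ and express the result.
(0.3199 + 0.07004i)|000⟩ + (-0.3199 - 0.07004i)|001⟩ + (-0.3199 - 0.07004i)|010⟩ + (0.3199 + 0.07004i)|011⟩ + (-0.3713 - 0.07004i)|100⟩ + (0.3713 + 0.07004i)|101⟩ + (0.3713 + 0.07004i)|110⟩ + (-0.3713 - 0.07004i)|111⟩

H⊗3 gives amp(|y⟩) = (1/2√2) Σ_x (−1)^(x·y) amp(|x⟩), where x·y is the number of positions in which both x and y have a 1.
|000⟩: (-0.07264 + (0.9775 + 0.1981i))/(2√2) = (0.3199 + 0.07004i)
|001⟩: (0.07264 - (0.9775 + 0.1981i))/(2√2) = (-0.3199 - 0.07004i)
|010⟩: (0.07264 - (0.9775 + 0.1981i))/(2√2) = (-0.3199 - 0.07004i)
|011⟩: (-0.07264 + (0.9775 + 0.1981i))/(2√2) = (0.3199 + 0.07004i)
|100⟩: (-0.07264 - (0.9775 + 0.1981i))/(2√2) = (-0.3713 - 0.07004i)
|101⟩: (0.07264 + (0.9775 + 0.1981i))/(2√2) = (0.3713 + 0.07004i)
|110⟩: (0.07264 + (0.9775 + 0.1981i))/(2√2) = (0.3713 + 0.07004i)
|111⟩: (-0.07264 - (0.9775 + 0.1981i))/(2√2) = (-0.3713 - 0.07004i)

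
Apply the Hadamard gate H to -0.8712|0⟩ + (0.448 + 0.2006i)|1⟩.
(-0.2992 + 0.1418i)|0⟩ + (-0.9328 - 0.1418i)|1⟩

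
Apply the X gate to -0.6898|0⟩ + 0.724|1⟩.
0.724|0⟩ - 0.6898|1⟩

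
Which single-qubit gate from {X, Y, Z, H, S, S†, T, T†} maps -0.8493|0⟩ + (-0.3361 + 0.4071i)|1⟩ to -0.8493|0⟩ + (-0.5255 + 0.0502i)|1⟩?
T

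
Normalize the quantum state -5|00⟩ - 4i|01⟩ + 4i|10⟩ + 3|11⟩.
-0.6155|00⟩ - 0.4924i|01⟩ + 0.4924i|10⟩ + 0.3693|11⟩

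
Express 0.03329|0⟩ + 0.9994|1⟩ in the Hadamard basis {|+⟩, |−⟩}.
0.7302|+⟩ - 0.6831|−⟩

With |ψ⟩ = α|0⟩ + β|1⟩, the Hadamard-basis coefficients are ⟨+|ψ⟩ = (α + β)/√2 and ⟨−|ψ⟩ = (α − β)/√2.
Here α = 0.03329, β = 0.9994: (α + β)/√2 = 0.7302, (α − β)/√2 = -0.6831.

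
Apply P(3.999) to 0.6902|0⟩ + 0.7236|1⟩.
0.6902|0⟩ + (-0.4735 - 0.5471i)|1⟩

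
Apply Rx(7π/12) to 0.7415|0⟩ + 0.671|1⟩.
(0.4514 - 0.5323i)|0⟩ + (0.4085 - 0.5883i)|1⟩

Rx(7π/12) = [[cos(θ/2), −i·sin(θ/2)], [−i·sin(θ/2), cos(θ/2)]]; θ = 7π/12, cos(θ/2) ≈ 0.608761, sin(θ/2) ≈ 0.793353.
With a = amp(|0⟩) = 0.7415 and b = amp(|1⟩) = 0.671:
new amp(|0⟩) = (0.608761)·a + (-0.793353i)·b = (0.4514 - 0.5323i)
new amp(|1⟩) = (-0.793353i)·a + (0.608761)·b = (0.4085 - 0.5883i)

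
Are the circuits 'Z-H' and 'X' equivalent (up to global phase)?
No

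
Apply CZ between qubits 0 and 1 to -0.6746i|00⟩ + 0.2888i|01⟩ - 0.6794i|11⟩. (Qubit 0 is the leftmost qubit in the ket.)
-0.6746i|00⟩ + 0.2888i|01⟩ + 0.6794i|11⟩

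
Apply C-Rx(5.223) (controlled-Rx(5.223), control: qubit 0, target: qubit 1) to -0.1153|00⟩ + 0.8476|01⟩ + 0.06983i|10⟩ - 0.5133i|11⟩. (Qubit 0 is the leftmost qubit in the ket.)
-0.1153|00⟩ + 0.8476|01⟩ + (-0.2595 - 0.06025i)|10⟩ + (0.03531 + 0.4429i)|11⟩

C-Rx(5.223) leaves the control-|0⟩ kets |00⟩, |01⟩ unchanged and applies Rx(5.223) to qubit 1 on the control-|1⟩ pair (|10⟩, |11⟩).
Rx(5.223) = [[cos(θ/2), −i·sin(θ/2)], [−i·sin(θ/2), cos(θ/2)]]; θ = 5.223, cos(θ/2) ≈ -0.86276, sin(θ/2) ≈ 0.505613.
With a = amp(|10⟩) = 0.06983i and b = amp(|11⟩) = -0.5133i:
new amp(|10⟩) = (-0.86276)·a + (-0.505613i)·b = (-0.2595 - 0.06025i)
new amp(|11⟩) = (-0.505613i)·a + (-0.86276)·b = (0.03531 + 0.4429i)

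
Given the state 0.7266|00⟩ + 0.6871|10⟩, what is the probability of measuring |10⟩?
0.4721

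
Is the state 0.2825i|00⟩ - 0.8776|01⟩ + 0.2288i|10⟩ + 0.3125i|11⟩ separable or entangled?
Entangled

Writing the state as a|00⟩ + b|01⟩ + c|10⟩ + d|11⟩, it is a product state iff ad − bc = 0.
Here (a, b, c, d) = (0.2825i, -0.8776, 0.2288i, 0.3125i): ad − bc = (0.2825i)(0.3125i) − (-0.8776)(0.2288i) = (-0.08828 + 0.2008i) ≠ 0, so the state is entangled.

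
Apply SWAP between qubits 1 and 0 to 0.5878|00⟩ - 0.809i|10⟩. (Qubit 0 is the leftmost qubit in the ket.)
0.5878|00⟩ - 0.809i|01⟩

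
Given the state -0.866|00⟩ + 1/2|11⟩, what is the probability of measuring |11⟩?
1/4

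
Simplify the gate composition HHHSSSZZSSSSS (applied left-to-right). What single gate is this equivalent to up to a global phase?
H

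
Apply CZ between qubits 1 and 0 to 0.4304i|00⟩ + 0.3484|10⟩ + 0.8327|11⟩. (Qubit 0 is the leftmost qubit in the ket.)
0.4304i|00⟩ + 0.3484|10⟩ - 0.8327|11⟩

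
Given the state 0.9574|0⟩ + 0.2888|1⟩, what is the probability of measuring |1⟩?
0.08341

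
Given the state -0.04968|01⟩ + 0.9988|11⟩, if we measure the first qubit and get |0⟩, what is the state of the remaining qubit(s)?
-|1⟩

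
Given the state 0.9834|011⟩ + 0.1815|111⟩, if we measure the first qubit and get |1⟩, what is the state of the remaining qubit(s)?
|11⟩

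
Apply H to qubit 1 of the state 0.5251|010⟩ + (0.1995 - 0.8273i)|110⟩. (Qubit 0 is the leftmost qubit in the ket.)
0.3713|000⟩ - 0.3713|010⟩ + (0.1411 - 0.585i)|100⟩ + (-0.1411 + 0.585i)|110⟩

H on qubit 1 mixes each pair of kets that differ only in qubit 1: amplitudes (a, b) of (|…0…⟩, |…1…⟩) become ((a + b)/√2, (a − b)/√2). Kets absent from the input have amplitude 0.
(|000⟩, |010⟩): (a, b) = (0, 0.5251) → (0.3713, -0.3713)
(|100⟩, |110⟩): (a, b) = (0, (0.1995 - 0.8273i)) → ((0.1411 - 0.585i), (-0.1411 + 0.585i))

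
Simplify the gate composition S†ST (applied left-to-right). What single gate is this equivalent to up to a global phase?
T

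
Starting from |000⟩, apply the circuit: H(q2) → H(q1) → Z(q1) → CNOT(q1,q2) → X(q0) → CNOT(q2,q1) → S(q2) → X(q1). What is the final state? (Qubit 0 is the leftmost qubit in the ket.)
-1/2|100⟩ + (1/2)i|101⟩ + 1/2|110⟩ - (1/2)i|111⟩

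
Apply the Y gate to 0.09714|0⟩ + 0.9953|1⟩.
-0.9953i|0⟩ + 0.09714i|1⟩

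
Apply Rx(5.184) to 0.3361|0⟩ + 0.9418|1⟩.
(-0.2866 - 0.4919i)|0⟩ + (-0.8031 - 0.1756i)|1⟩

Rx(5.184) = [[cos(θ/2), −i·sin(θ/2)], [−i·sin(θ/2), cos(θ/2)]]; θ = 5.184, cos(θ/2) ≈ -0.852737, sin(θ/2) ≈ 0.52234.
With a = amp(|0⟩) = 0.3361 and b = amp(|1⟩) = 0.9418:
new amp(|0⟩) = (-0.852737)·a + (-0.52234i)·b = (-0.2866 - 0.4919i)
new amp(|1⟩) = (-0.52234i)·a + (-0.852737)·b = (-0.8031 - 0.1756i)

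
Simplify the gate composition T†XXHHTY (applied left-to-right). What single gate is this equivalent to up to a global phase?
Y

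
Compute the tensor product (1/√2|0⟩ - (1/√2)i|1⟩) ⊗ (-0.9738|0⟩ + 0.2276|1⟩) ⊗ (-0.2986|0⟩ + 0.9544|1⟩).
0.2056|000⟩ - 0.6572|001⟩ - 0.04806|010⟩ + 0.1536|011⟩ - 0.2056i|100⟩ + 0.6572i|101⟩ + 0.04806i|110⟩ - 0.1536i|111⟩

amp(|b₁b₂…⟩) = product of the factor amplitudes for bits b₁, b₂, …; only kets whose every factor amplitude is nonzero survive.
|000⟩: (1/√2)(-0.9738)(-0.2986) = 0.2056
|001⟩: (1/√2)(-0.9738)(0.9544) = -0.6572
|010⟩: (1/√2)(0.2276)(-0.2986) = -0.04806
|011⟩: (1/√2)(0.2276)(0.9544) = 0.1536
|100⟩: (-(1/√2)i)(-0.9738)(-0.2986) = -0.2056i
|101⟩: (-(1/√2)i)(-0.9738)(0.9544) = 0.6572i
|110⟩: (-(1/√2)i)(0.2276)(-0.2986) = 0.04806i
|111⟩: (-(1/√2)i)(0.2276)(0.9544) = -0.1536i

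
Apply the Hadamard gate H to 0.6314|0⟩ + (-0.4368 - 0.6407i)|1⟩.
(0.1376 - 0.453i)|0⟩ + (0.7553 + 0.453i)|1⟩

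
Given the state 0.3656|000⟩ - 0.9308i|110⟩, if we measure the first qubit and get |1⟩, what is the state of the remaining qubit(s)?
-i|10⟩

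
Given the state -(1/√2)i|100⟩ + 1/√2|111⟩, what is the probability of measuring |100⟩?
1/2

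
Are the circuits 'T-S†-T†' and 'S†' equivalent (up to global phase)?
Yes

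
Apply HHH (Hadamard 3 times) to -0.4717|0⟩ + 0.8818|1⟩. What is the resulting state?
0.29|0⟩ - 0.9571|1⟩

H² = I, so H^3 = H: a single Hadamard. With (a, b) = (-0.4717, 0.8818), H gives ((a + b)/√2, (a − b)/√2) = (0.29, -0.9571).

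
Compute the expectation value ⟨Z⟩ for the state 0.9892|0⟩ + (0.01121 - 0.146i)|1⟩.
0.9571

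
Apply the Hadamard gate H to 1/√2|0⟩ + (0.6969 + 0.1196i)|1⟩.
(0.9928 + 0.08457i)|0⟩ + (0.007217 - 0.08457i)|1⟩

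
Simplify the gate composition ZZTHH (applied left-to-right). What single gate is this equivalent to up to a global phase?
T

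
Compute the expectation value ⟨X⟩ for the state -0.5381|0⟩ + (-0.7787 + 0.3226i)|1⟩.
0.838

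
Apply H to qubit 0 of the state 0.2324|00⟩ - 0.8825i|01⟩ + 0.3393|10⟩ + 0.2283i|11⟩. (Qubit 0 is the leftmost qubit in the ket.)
0.4043|00⟩ - 0.4626i|01⟩ - 0.07559|10⟩ - 0.7855i|11⟩

H on qubit 0 mixes each pair of kets that differ only in qubit 0: amplitudes (a, b) of (|…0…⟩, |…1…⟩) become ((a + b)/√2, (a − b)/√2). Kets absent from the input have amplitude 0.
(|00⟩, |10⟩): (a, b) = (0.2324, 0.3393) → (0.4043, -0.07559)
(|01⟩, |11⟩): (a, b) = (-0.8825i, 0.2283i) → (-0.4626i, -0.7855i)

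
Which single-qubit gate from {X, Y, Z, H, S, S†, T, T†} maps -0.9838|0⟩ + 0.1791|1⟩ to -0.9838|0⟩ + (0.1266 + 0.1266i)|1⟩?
T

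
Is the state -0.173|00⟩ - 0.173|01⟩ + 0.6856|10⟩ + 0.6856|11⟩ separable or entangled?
Separable

Writing the state as a|00⟩ + b|01⟩ + c|10⟩ + d|11⟩, it is a product state iff ad − bc = 0.
Here (a, b, c, d) = (-0.173, -0.173, 0.6856, 0.6856): ad − bc = (-0.173)(0.6856) − (-0.173)(0.6856) = 0, so the state is separable.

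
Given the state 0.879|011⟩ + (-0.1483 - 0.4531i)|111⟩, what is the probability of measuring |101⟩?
0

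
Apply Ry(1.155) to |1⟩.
-0.5459|0⟩ + 0.8378|1⟩

Ry(1.155) = [[cos(θ/2), −sin(θ/2)], [sin(θ/2), cos(θ/2)]]; θ = 1.155, cos(θ/2) ≈ 0.83783, sin(θ/2) ≈ 0.545931.
With a = amp(|0⟩) = 0 and b = amp(|1⟩) = 1:
new amp(|0⟩) = (0.83783)·a + (-0.545931)·b = -0.5459
new amp(|1⟩) = (0.545931)·a + (0.83783)·b = 0.8378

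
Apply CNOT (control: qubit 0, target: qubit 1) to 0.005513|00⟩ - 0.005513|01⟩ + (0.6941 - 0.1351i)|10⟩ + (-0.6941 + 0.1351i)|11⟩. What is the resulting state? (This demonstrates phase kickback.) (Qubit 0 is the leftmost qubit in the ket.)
0.005513|00⟩ - 0.005513|01⟩ + (-0.6941 + 0.1351i)|10⟩ + (0.6941 - 0.1351i)|11⟩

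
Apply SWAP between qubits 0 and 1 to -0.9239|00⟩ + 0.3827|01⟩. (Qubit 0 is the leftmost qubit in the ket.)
-0.9239|00⟩ + 0.3827|10⟩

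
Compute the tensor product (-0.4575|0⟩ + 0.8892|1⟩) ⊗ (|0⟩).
-0.4575|00⟩ + 0.8892|10⟩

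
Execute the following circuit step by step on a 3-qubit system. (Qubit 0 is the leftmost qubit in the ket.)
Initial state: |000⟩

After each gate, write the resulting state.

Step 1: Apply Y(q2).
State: i|001⟩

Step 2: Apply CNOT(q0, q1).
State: i|001⟩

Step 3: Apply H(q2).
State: (1/√2)i|000⟩ - (1/√2)i|001⟩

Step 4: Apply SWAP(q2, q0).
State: (1/√2)i|000⟩ - (1/√2)i|100⟩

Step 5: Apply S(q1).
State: (1/√2)i|000⟩ - (1/√2)i|100⟩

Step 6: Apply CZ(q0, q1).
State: (1/√2)i|000⟩ - (1/√2)i|100⟩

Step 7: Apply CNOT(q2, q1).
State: (1/√2)i|000⟩ - (1/√2)i|100⟩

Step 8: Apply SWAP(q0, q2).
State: (1/√2)i|000⟩ - (1/√2)i|001⟩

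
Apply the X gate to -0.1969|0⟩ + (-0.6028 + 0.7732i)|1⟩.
(-0.6028 + 0.7732i)|0⟩ - 0.1969|1⟩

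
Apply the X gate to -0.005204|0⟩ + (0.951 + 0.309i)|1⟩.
(0.951 + 0.309i)|0⟩ - 0.005204|1⟩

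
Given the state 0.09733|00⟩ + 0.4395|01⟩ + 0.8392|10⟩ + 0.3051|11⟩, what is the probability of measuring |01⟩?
0.1932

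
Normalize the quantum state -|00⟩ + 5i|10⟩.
-0.1961|00⟩ + 0.9806i|10⟩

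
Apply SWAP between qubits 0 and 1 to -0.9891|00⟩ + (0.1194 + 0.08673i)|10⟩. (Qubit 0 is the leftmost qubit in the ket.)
-0.9891|00⟩ + (0.1194 + 0.08673i)|01⟩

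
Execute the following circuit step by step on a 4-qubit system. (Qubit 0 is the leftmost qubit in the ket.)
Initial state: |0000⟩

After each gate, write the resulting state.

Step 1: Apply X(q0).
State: |1000⟩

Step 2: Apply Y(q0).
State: -i|0000⟩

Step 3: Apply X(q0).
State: -i|1000⟩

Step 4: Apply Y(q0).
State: -|0000⟩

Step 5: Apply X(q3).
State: -|0001⟩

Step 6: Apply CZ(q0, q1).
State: -|0001⟩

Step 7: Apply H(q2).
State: -1/√2|0001⟩ - 1/√2|0011⟩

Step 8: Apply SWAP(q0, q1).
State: -1/√2|0001⟩ - 1/√2|0011⟩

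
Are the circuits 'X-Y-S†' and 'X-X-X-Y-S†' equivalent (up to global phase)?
Yes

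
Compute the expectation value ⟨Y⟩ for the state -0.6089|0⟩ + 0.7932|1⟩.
0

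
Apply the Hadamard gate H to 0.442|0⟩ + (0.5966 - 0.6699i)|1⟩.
(0.7344 - 0.4737i)|0⟩ + (-0.1093 + 0.4737i)|1⟩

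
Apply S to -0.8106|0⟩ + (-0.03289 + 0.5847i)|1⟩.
-0.8106|0⟩ + (-0.5847 - 0.03289i)|1⟩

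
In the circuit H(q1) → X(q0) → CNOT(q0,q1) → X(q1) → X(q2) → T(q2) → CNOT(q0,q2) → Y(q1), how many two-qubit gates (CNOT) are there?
2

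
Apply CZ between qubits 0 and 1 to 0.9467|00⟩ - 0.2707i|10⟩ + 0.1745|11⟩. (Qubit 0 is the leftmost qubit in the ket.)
0.9467|00⟩ - 0.2707i|10⟩ - 0.1745|11⟩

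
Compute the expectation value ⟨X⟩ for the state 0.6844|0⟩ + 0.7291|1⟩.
0.998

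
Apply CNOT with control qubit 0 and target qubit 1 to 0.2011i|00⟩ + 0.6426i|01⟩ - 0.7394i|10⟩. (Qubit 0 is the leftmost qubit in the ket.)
0.2011i|00⟩ + 0.6426i|01⟩ - 0.7394i|11⟩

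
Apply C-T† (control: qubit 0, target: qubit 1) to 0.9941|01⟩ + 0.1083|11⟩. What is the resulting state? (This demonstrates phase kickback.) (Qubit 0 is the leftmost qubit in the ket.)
0.9941|01⟩ + (0.07658 - 0.07658i)|11⟩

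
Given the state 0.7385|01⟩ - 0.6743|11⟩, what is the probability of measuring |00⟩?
0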